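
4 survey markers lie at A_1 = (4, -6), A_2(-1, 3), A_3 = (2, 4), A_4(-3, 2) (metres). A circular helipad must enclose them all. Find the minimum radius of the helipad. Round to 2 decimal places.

The minimum enclosing circle is determined by three boundary points: A_1, A_3, A_4.
Their circumcentre is (67/54, -73/54) with r² = 42601/1458.
The farthest remaining point A_2 is at distance² 34933/1458 ≤ 42601/1458.
r = √(42601/1458) ≈ 5.41.

5.41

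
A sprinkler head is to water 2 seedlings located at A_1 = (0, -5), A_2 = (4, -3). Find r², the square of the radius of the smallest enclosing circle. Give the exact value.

5

The smallest circle enclosing two points has them as diameter endpoints.
Centre = midpoint = (2, -4); r² = |A_1A_2|²/4 = 20/4 = 5.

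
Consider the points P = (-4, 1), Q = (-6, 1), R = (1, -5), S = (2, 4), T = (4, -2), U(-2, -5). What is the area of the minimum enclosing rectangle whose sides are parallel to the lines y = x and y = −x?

In coordinates u = x + y, v = x − y the rectangle is axis-aligned; the map (x,y)→(u,v) scales areas by 2.
u-values: -3, -5, -4, 6, 2, -7; range = 6 − (-7) = 13.
v-values: -5, -7, 6, -2, 6, 3; range = 6 − (-7) = 13.
Area = (13 × 13) / 2 = 84.5.

84.5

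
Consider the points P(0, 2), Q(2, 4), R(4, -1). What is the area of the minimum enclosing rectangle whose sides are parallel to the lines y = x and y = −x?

In coordinates u = x + y, v = x − y the rectangle is axis-aligned; the map (x,y)→(u,v) scales areas by 2.
u-values: 2, 6, 3; range = 6 − 2 = 4.
v-values: -2, -2, 5; range = 5 − (-2) = 7.
Area = (4 × 7) / 2 = 14.

14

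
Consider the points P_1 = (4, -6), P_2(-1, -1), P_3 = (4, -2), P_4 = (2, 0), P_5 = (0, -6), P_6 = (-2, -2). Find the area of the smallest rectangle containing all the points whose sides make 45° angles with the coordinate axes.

In coordinates u = x + y, v = x − y the rectangle is axis-aligned; the map (x,y)→(u,v) scales areas by 2.
u-values: -2, -2, 2, 2, -6, -4; range = 2 − (-6) = 8.
v-values: 10, 0, 6, 2, 6, 0; range = 10 − 0 = 10.
Area = (8 × 10) / 2 = 40.

40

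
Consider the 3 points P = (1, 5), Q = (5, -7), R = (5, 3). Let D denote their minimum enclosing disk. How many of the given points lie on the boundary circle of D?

2

Side lengths²: PQ² = 160, PR² = 20, QR² = 100.
Since PQ² = 160 ≥ 100 + 20 = 120, the angle opposite PQ is not acute, so the smallest enclosing circle has PQ as diameter.
Centre = midpoint of PQ = (3, -1), r² = 160/4 = 40.
The points at distance exactly r from the centre are P, Q — 2 points.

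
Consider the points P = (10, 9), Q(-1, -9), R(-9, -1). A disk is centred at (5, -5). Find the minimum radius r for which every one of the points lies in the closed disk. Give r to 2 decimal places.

14.87

The required radius is the distance from (5, -5) to the farthest point.
Squared distances: 221, 52, 212.
Maximum is 221, attained at P.
r = √221 ≈ 14.87.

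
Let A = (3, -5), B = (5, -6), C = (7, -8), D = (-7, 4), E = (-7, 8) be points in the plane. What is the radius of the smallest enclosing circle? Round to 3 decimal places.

The minimum enclosing circle of a finite set is fixed by two of the points (as a diameter) or three (as a circumcircle).
The farthest pair is C–E with squared distance 452. The circle on this segment as diameter has centre (0, 0) and r² = 452/4 = 113.
Check A: distance² to centre = 34 ≤ 113, so it lies inside.
All remaining points lie in this disk, and no smaller disk contains both endpoints, so this is the minimum enclosing circle.
r = √113 ≈ 10.630.

10.630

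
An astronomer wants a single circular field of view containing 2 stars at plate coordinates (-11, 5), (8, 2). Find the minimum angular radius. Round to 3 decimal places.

9.618

The smallest circle enclosing two points has them as diameter endpoints.
Centre = midpoint = (-1.5, 3.5); r² = |(-11, 5)−(8, 2)|²/4 = 370/4 = 92.5.
r = √(92.5) ≈ 9.618.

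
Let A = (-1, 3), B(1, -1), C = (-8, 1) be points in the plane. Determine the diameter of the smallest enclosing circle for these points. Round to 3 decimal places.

Side lengths²: AB² = 20, AC² = 53, BC² = 85.
Since BC² = 85 ≥ 53 + 20 = 73, the angle opposite BC is not acute, so the smallest enclosing circle has BC as diameter.
Centre = midpoint of BC = (-3.5, 0), r² = 85/4 = 21.25.
Diameter = 2r = 2√(21.25) ≈ 9.220.

9.220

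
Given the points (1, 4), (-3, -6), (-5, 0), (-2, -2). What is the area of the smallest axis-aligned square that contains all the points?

The bounding box has width 6 and height 10.
An axis-aligned square enclosing the set must have side ≥ max(width, height).
So the minimum side is max(6, 10) = 10.
Area = 10² = 100.

100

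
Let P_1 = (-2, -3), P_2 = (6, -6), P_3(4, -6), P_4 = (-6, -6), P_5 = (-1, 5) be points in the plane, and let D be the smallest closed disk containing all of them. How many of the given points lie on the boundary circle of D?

A smallest enclosing disk is always determined by at most three of the input points on its boundary.
The minimum enclosing circle is determined by three boundary points: P_2, P_4, P_5.
Their circumcentre is (0, -23/11) with r² = 6205/121.
The farthest remaining point P_3 is at distance² 3785/121 ≤ 6205/121.
The points at distance exactly r from the centre are P_2, P_4, P_5 — 3 points.

3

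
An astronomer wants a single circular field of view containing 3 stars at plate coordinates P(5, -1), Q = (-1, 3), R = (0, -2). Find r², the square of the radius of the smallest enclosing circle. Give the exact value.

Side lengths²: PQ² = 52, PR² = 26, QR² = 26.
Since PQ² = 52 ≥ 26 + 26 = 52, the angle opposite PQ is not acute, so the smallest enclosing circle has PQ as diameter.
Centre = midpoint of PQ = (2, 1), r² = 52/4 = 13.

13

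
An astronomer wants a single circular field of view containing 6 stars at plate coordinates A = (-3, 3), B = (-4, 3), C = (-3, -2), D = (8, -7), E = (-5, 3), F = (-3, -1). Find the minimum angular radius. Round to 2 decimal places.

The farthest pair is D–E with squared distance 269. The circle on this segment as diameter has centre (1.5, -2) and r² = 269/4 = 67.25.
Check A: distance² to centre = 45.25 ≤ 67.25, so it lies inside.
All remaining points lie in this disk, and no smaller disk contains both endpoints, so this is the minimum enclosing circle.
r = √(67.25) ≈ 8.20.

8.20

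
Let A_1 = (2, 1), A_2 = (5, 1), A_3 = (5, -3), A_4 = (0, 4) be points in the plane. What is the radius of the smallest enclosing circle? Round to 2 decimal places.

By Welzl's lemma the MEC is supported by two points (diametrically opposite) or three points (on a circumcircle).
The farthest pair is A_3–A_4 with squared distance 74. The circle on this segment as diameter has centre (2.5, 0.5) and r² = 74/4 = 18.5.
Check A_1: distance² to centre = 0.5 ≤ 18.5, so it lies inside.
All remaining points lie in this disk, and no smaller disk contains both endpoints, so this is the minimum enclosing circle.
r = √(18.5) ≈ 4.30.

4.30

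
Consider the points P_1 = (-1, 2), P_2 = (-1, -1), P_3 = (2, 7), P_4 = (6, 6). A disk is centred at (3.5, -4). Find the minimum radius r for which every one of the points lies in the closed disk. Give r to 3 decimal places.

The required radius is the distance from (3.5, -4) to the farthest point.
Squared distances: 56.25, 29.25, 123.25, 106.25.
Maximum is 123.25, attained at P_3.
r = √(123.25) ≈ 11.102.

11.102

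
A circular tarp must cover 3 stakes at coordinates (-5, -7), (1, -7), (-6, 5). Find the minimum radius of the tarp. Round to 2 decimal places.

Call the three points A, B, C in the order given.
Side lengths²: AB² = 36, AC² = 145, BC² = 193.
Since BC² = 193 ≥ 145 + 36 = 181, the angle opposite BC is not acute, so the smallest enclosing circle has BC as diameter.
Centre = midpoint of BC = (-2.5, -1), r² = 193/4 = 48.25.
r = √(48.25) ≈ 6.95.

6.95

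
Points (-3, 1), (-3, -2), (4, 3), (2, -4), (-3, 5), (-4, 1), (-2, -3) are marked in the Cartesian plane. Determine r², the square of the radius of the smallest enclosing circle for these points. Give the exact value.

A smallest enclosing disk is always determined by at most three of the input points on its boundary.
The farthest pair is (2, -4)–(-3, 5) with squared distance 106. The circle on this segment as diameter has centre (-0.5, 0.5) and r² = 106/4 = 26.5.
Check (-3, 1): distance² to centre = 6.5 ≤ 26.5, so it lies inside.
All remaining points lie in this disk, and no smaller disk contains both endpoints, so this is the minimum enclosing circle.

26.5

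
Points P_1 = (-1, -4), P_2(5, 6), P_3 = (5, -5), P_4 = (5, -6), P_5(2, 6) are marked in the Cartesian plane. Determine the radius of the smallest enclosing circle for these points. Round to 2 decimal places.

The farthest pair is P_4–P_5 with squared distance 153. The circle on this segment as diameter has centre (3.5, 0) and r² = 153/4 = 38.25.
Check P_1: distance² to centre = 36.25 ≤ 38.25, so it lies inside.
All remaining points lie in this disk, and no smaller disk contains both endpoints, so this is the minimum enclosing circle.
r = √(38.25) ≈ 6.18.

6.18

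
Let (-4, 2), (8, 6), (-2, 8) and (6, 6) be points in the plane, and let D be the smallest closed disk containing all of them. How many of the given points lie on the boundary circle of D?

The minimum enclosing circle of a finite set is fixed by two of the points (as a diameter) or three (as a circumcircle).
The farthest pair is (-4, 2)–(8, 6) with squared distance 160. The circle on this segment as diameter has centre (2, 4) and r² = 160/4 = 40.
Check (-2, 8): distance² to centre = 32 ≤ 40, so it lies inside.
All remaining points lie in this disk, and no smaller disk contains both endpoints, so this is the minimum enclosing circle.
The points at distance exactly r from the centre are (-4, 2), (8, 6) — 2 points.

2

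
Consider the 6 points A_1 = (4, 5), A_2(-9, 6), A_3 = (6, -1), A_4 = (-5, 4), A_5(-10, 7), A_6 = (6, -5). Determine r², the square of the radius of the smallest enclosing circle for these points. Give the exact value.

100

The minimum enclosing circle of a finite set is fixed by two of the points (as a diameter) or three (as a circumcircle).
The farthest pair is A_5–A_6 with squared distance 400. The circle on this segment as diameter has centre (-2, 1) and r² = 400/4 = 100.
Check A_1: distance² to centre = 52 ≤ 100, so it lies inside.
All remaining points lie in this disk, and no smaller disk contains both endpoints, so this is the minimum enclosing circle.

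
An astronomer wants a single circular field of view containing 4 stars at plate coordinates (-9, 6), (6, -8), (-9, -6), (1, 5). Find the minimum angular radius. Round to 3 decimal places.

A smallest enclosing disk is always determined by at most three of the input points on its boundary.
The farthest pair is (-9, 6)–(6, -8) with squared distance 421. The circle on this segment as diameter has centre (-1.5, -1) and r² = 421/4 = 105.25.
Check (-9, -6): distance² to centre = 81.25 ≤ 105.25, so it lies inside.
All remaining points lie in this disk, and no smaller disk contains both endpoints, so this is the minimum enclosing circle.
r = √(105.25) ≈ 10.259.

10.259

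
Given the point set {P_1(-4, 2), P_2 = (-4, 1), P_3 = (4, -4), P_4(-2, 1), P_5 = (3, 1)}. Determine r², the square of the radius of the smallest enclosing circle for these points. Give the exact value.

A smallest enclosing disk is always determined by at most three of the input points on its boundary.
The farthest pair is P_1–P_3 with squared distance 100. The circle on this segment as diameter has centre (0, -1) and r² = 100/4 = 25.
Check P_2: distance² to centre = 20 ≤ 25, so it lies inside.
All remaining points lie in this disk, and no smaller disk contains both endpoints, so this is the minimum enclosing circle.

25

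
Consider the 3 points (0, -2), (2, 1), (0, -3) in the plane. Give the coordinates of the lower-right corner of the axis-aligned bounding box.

x-range [0, 2], y-range [-3, 1].
The lower-right corner is (2, -3).

(2, -3)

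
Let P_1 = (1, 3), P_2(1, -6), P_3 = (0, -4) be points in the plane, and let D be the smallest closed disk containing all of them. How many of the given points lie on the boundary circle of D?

Side lengths²: P_1P_2² = 81, P_1P_3² = 50, P_2P_3² = 5.
Since P_1P_2² = 81 ≥ 50 + 5 = 55, the angle opposite P_1P_2 is not acute, so the smallest enclosing circle has P_1P_2 as diameter.
Centre = midpoint of P_1P_2 = (1, -1.5), r² = 81/4 = 20.25.
The points at distance exactly r from the centre are P_1, P_2 — 2 points.

2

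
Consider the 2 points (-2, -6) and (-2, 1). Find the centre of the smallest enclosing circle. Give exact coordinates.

(-2, -2.5)

The smallest circle enclosing two points has them as diameter endpoints.
Centre = midpoint = (-2, -2.5); r² = |(-2, -6)−(-2, 1)|²/4 = 49/4 = 12.25.
Centre = (-2, -2.5).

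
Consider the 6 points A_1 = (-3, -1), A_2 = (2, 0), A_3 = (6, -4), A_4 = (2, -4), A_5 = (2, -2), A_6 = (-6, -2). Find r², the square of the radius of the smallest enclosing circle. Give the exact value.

A smallest enclosing disk is always determined by at most three of the input points on its boundary.
The farthest pair is A_3–A_6 with squared distance 148. The circle on this segment as diameter has centre (0, -3) and r² = 148/4 = 37.
Check A_1: distance² to centre = 13 ≤ 37, so it lies inside.
All remaining points lie in this disk, and no smaller disk contains both endpoints, so this is the minimum enclosing circle.

37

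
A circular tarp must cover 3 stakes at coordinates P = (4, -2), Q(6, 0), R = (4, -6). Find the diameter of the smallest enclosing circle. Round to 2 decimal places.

Side lengths²: PQ² = 8, PR² = 16, QR² = 40.
Since QR² = 40 ≥ 16 + 8 = 24, the angle opposite QR is not acute, so the smallest enclosing circle has QR as diameter.
Centre = midpoint of QR = (5, -3), r² = 40/4 = 10.
Diameter = 2r = 2√10 ≈ 6.32.

6.32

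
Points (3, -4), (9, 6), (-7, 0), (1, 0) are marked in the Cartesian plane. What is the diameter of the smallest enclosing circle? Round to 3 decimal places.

17.088

The farthest pair is (9, 6)–(-7, 0) with squared distance 292. The circle on this segment as diameter has centre (1, 3) and r² = 292/4 = 73.
Check (3, -4): distance² to centre = 53 ≤ 73, so it lies inside.
All remaining points lie in this disk, and no smaller disk contains both endpoints, so this is the minimum enclosing circle.
Diameter = 2r = 2√73 ≈ 17.088.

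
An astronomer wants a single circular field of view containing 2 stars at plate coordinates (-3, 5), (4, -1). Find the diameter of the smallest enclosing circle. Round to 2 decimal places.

9.22

The smallest circle enclosing two points has them as diameter endpoints.
Centre = midpoint = (0.5, 2); r² = |(-3, 5)−(4, -1)|²/4 = 85/4 = 21.25.
Diameter = 2r = 2√(21.25) ≈ 9.22.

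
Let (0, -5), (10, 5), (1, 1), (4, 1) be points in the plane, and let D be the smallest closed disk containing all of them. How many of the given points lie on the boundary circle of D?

2

The minimum enclosing circle of a finite set is fixed by two of the points (as a diameter) or three (as a circumcircle).
The farthest pair is (0, -5)–(10, 5) with squared distance 200. The circle on this segment as diameter has centre (5, 0) and r² = 200/4 = 50.
Check (1, 1): distance² to centre = 17 ≤ 50, so it lies inside.
All remaining points lie in this disk, and no smaller disk contains both endpoints, so this is the minimum enclosing circle.
The points at distance exactly r from the centre are (0, -5), (10, 5) — 2 points.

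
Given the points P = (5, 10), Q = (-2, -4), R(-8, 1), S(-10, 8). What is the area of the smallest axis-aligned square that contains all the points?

225

The bounding box has width 15 and height 14.
An axis-aligned square enclosing the set must have side ≥ max(width, height).
So the minimum side is max(15, 14) = 15.
Area = 15² = 225.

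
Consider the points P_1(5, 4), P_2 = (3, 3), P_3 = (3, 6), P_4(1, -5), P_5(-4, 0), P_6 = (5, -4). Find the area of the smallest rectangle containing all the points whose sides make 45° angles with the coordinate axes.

84.5

In coordinates u = x + y, v = x − y the rectangle is axis-aligned; the map (x,y)→(u,v) scales areas by 2.
u-values: 9, 6, 9, -4, -4, 1; range = 9 − (-4) = 13.
v-values: 1, 0, -3, 6, -4, 9; range = 9 − (-4) = 13.
Area = (13 × 13) / 2 = 84.5.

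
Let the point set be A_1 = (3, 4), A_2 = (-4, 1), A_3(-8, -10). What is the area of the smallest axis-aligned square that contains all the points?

The bounding box has width 11 and height 14.
An axis-aligned square enclosing the set must have side ≥ max(width, height).
So the minimum side is max(11, 14) = 14.
Area = 14² = 196.

196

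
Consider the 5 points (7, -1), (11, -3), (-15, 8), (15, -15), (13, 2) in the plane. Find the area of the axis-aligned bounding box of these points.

690

x ranges over [-15, 15], width 30.
y ranges over [-15, 8], height 23.
Area = 30 × 23 = 690.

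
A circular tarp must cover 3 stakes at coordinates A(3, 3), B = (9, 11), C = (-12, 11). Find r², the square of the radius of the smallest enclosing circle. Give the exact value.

Side lengths²: AB² = 100, AC² = 289, BC² = 441.
Since BC² = 441 ≥ 289 + 100 = 389, the angle opposite BC is not acute, so the smallest enclosing circle has BC as diameter.
Centre = midpoint of BC = (-1.5, 11), r² = 441/4 = 110.25.

110.25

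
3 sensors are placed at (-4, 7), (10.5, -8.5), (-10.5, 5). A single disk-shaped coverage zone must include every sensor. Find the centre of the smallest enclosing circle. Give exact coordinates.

(0, -1.75)

Call the three points A, B, C in the order given.
Side lengths²: AB² = 450.5, AC² = 46.25, BC² = 623.25.
Since BC² = 623.25 ≥ 450.5 + 46.25 = 496.75, the angle opposite BC is not acute, so the smallest enclosing circle has BC as diameter.
Centre = midpoint of BC = (0, -1.75), r² = 623.25/4 = 155.8125.
Centre = (0, -1.75).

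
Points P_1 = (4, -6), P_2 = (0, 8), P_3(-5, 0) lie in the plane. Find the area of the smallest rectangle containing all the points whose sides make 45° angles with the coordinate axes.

In coordinates u = x + y, v = x − y the rectangle is axis-aligned; the map (x,y)→(u,v) scales areas by 2.
u-values: -2, 8, -5; range = 8 − (-5) = 13.
v-values: 10, -8, -5; range = 10 − (-8) = 18.
Area = (13 × 18) / 2 = 117.

117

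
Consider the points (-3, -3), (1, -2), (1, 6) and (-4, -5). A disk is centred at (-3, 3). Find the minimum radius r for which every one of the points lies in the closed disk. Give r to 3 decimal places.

The required radius is the distance from (-3, 3) to the farthest point.
Squared distances: 36, 41, 25, 65.
Maximum is 65, attained at (-4, -5).
r = √65 ≈ 8.062.

8.062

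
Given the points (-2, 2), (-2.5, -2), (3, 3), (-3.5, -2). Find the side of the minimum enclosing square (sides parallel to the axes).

The bounding box has width 6.5 and height 5.
An axis-aligned square enclosing the set must have side ≥ max(width, height).
So the minimum side is max(6.5, 5) = 6.5.

6.5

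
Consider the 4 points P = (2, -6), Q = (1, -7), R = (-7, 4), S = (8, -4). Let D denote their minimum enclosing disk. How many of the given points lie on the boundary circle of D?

By Welzl's lemma the MEC is supported by two points (diametrically opposite) or three points (on a circumcircle).
The farthest pair is R–S with squared distance 289. The circle on this segment as diameter has centre (0.5, 0) and r² = 289/4 = 72.25.
Check P: distance² to centre = 38.25 ≤ 72.25, so it lies inside.
All remaining points lie in this disk, and no smaller disk contains both endpoints, so this is the minimum enclosing circle.
The points at distance exactly r from the centre are R, S — 2 points.

2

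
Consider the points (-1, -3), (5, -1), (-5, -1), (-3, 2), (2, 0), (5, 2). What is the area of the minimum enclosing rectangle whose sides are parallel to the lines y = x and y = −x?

In coordinates u = x + y, v = x − y the rectangle is axis-aligned; the map (x,y)→(u,v) scales areas by 2.
u-values: -4, 4, -6, -1, 2, 7; range = 7 − (-6) = 13.
v-values: 2, 6, -4, -5, 2, 3; range = 6 − (-5) = 11.
Area = (13 × 11) / 2 = 71.5.

71.5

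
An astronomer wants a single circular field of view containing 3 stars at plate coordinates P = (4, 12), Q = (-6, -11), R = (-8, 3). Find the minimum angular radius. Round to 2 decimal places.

12.54

Side lengths²: PQ² = 629, PR² = 225, QR² = 200.
Since PQ² = 629 ≥ 225 + 200 = 425, the angle opposite PQ is not acute, so the smallest enclosing circle has PQ as diameter.
Centre = midpoint of PQ = (-1, 0.5), r² = 629/4 = 157.25.
r = √(157.25) ≈ 12.54.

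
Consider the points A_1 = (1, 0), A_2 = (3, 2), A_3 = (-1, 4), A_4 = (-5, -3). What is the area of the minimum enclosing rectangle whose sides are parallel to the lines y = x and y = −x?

In coordinates u = x + y, v = x − y the rectangle is axis-aligned; the map (x,y)→(u,v) scales areas by 2.
u-values: 1, 5, 3, -8; range = 5 − (-8) = 13.
v-values: 1, 1, -5, -2; range = 1 − (-5) = 6.
Area = (13 × 6) / 2 = 39.

39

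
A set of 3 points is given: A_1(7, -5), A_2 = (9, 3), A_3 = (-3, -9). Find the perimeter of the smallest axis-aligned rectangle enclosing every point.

Width = max x − min x = 9 − (-3) = 12.
Height = max y − min y = 3 − (-9) = 12.
Perimeter = 2(12 + 12) = 48.

48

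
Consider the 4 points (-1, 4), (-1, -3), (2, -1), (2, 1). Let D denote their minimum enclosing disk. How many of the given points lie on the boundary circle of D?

A smallest enclosing disk is always determined by at most three of the input points on its boundary.
The farthest pair is (-1, 4)–(-1, -3) with squared distance 49. The circle on this segment as diameter has centre (-1, 0.5) and r² = 49/4 = 12.25.
Check (2, -1): distance² to centre = 11.25 ≤ 12.25, so it lies inside.
All remaining points lie in this disk, and no smaller disk contains both endpoints, so this is the minimum enclosing circle.
The points at distance exactly r from the centre are (-1, 4), (-1, -3) — 2 points.

2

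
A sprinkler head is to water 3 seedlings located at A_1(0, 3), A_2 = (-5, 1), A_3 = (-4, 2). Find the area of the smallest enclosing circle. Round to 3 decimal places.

Side lengths²: A_1A_2² = 29, A_1A_3² = 17, A_2A_3² = 2.
Since A_1A_2² = 29 ≥ 17 + 2 = 19, the angle opposite A_1A_2 is not acute, so the smallest enclosing circle has A_1A_2 as diameter.
Centre = midpoint of A_1A_2 = (-2.5, 2), r² = 29/4 = 7.25.
Area = π·r² = π·7.25 ≈ 22.777.

22.777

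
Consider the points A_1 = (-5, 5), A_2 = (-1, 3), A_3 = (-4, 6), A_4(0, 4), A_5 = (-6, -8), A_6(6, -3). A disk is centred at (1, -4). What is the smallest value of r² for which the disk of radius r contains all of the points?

125

The required radius is the distance from (1, -4) to the farthest point.
Squared distances: 117, 53, 125, 65, 65, 26.
Maximum is 125, attained at A_3.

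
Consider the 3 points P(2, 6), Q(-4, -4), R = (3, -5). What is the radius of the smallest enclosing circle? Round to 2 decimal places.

5.99

Side lengths²: PQ² = 136, PR² = 122, QR² = 50.
Since PQ² = 136 < 122 + 50 = 172, the triangle is acute, so the smallest enclosing circle is the circumcircle.
Circumcentre = (7/38, 11/38), r² = 25925/722.
r = √(25925/722) ≈ 5.99.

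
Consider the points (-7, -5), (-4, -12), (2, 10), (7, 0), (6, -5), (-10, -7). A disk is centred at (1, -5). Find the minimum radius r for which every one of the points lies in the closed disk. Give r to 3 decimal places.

The required radius is the distance from (1, -5) to the farthest point.
Squared distances: 64, 74, 226, 61, 25, 125.
Maximum is 226, attained at (2, 10).
r = √226 ≈ 15.033.

15.033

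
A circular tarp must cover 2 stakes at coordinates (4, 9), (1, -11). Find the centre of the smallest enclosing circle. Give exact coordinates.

The smallest circle enclosing two points has them as diameter endpoints.
Centre = midpoint = (2.5, -1); r² = |(4, 9)−(1, -11)|²/4 = 409/4 = 102.25.
Centre = (2.5, -1).

(2.5, -1)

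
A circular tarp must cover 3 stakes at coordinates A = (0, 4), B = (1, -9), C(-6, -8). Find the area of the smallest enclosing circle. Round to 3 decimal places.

148.353

Side lengths²: AB² = 170, AC² = 180, BC² = 50.
Since AC² = 180 < 170 + 50 = 220, the triangle is acute, so the smallest enclosing circle is the circumcircle.
Circumcentre = (-5/3, -8/3), r² = 425/9.
Area = π·r² = π·425/9 ≈ 148.353.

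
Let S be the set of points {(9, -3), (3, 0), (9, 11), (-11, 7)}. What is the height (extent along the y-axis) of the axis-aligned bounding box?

14

max y = 11, min y = -3, so height = 14.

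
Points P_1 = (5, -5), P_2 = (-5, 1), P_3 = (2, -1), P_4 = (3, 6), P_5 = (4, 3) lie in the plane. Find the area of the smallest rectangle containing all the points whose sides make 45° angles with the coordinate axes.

In coordinates u = x + y, v = x − y the rectangle is axis-aligned; the map (x,y)→(u,v) scales areas by 2.
u-values: 0, -4, 1, 9, 7; range = 9 − (-4) = 13.
v-values: 10, -6, 3, -3, 1; range = 10 − (-6) = 16.
Area = (13 × 16) / 2 = 104.

104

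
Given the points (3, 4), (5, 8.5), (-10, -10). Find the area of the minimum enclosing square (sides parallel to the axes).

The bounding box has width 15 and height 18.5.
An axis-aligned square enclosing the set must have side ≥ max(width, height).
So the minimum side is max(15, 18.5) = 18.5.
Area = 18.5² = 342.25.

342.25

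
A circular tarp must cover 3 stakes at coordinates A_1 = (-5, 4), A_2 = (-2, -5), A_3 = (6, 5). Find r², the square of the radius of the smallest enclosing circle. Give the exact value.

12505/289

Side lengths²: A_1A_2² = 90, A_1A_3² = 122, A_2A_3² = 164.
Since A_2A_3² = 164 < 122 + 90 = 212, the triangle is acute, so the smallest enclosing circle is the circumcircle.
Circumcentre = (14/17, 16/17), r² = 12505/289.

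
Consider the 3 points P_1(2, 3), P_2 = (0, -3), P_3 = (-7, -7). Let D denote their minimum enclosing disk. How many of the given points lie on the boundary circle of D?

Side lengths²: P_1P_2² = 40, P_1P_3² = 181, P_2P_3² = 65.
Since P_1P_3² = 181 ≥ 65 + 40 = 105, the angle opposite P_1P_3 is not acute, so the smallest enclosing circle has P_1P_3 as diameter.
Centre = midpoint of P_1P_3 = (-2.5, -2), r² = 181/4 = 45.25.
The points at distance exactly r from the centre are P_1, P_3 — 2 points.

2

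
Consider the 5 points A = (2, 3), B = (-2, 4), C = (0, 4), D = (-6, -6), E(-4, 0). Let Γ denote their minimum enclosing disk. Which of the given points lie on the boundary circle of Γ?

A, D

By Welzl's lemma the MEC is supported by two points (diametrically opposite) or three points (on a circumcircle).
The farthest pair is A–D with squared distance 145. The circle on this segment as diameter has centre (-2, -1.5) and r² = 145/4 = 36.25.
Check B: distance² to centre = 30.25 ≤ 36.25, so it lies inside.
All remaining points lie in this disk, and no smaller disk contains both endpoints, so this is the minimum enclosing circle.
The points at distance exactly r from the centre are A, D — 2 points.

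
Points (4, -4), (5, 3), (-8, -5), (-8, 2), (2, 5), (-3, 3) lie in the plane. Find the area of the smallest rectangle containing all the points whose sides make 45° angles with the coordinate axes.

189

In coordinates u = x + y, v = x − y the rectangle is axis-aligned; the map (x,y)→(u,v) scales areas by 2.
u-values: 0, 8, -13, -6, 7, 0; range = 8 − (-13) = 21.
v-values: 8, 2, -3, -10, -3, -6; range = 8 − (-10) = 18.
Area = (21 × 18) / 2 = 189.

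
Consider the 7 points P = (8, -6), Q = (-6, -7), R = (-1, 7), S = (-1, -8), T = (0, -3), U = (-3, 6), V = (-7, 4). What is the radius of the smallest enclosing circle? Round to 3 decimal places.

9.014

By Welzl's lemma the MEC is supported by two points (diametrically opposite) or three points (on a circumcircle).
The farthest pair is P–V with squared distance 325. The circle on this segment as diameter has centre (0.5, -1) and r² = 325/4 = 81.25.
Check Q: distance² to centre = 78.25 ≤ 81.25, so it lies inside.
All remaining points lie in this disk, and no smaller disk contains both endpoints, so this is the minimum enclosing circle.
r = √(81.25) ≈ 9.014.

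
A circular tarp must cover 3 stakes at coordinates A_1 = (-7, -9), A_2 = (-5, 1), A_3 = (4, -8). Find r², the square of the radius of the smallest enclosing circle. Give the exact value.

Side lengths²: A_1A_2² = 104, A_1A_3² = 122, A_2A_3² = 162.
Since A_2A_3² = 162 < 122 + 104 = 226, the triangle is acute, so the smallest enclosing circle is the circumcircle.
Circumcentre = (-11/6, -29/6), r² = 793/18.

793/18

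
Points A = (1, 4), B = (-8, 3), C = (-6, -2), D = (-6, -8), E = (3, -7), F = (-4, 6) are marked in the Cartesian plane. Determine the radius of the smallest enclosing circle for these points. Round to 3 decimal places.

The minimum enclosing circle is determined by three boundary points: D, E, F.
Their circumcentre is (-135/62, -87/62) with r² = 111725/1922.
The farthest remaining point B is at distance² 102425/1922 ≤ 111725/1922.
r = √(111725/1922) ≈ 7.624.

7.624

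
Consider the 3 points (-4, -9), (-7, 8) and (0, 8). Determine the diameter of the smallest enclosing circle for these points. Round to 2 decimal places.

17.73

Call the three points A, B, C in the order given.
Side lengths²: AB² = 298, AC² = 305, BC² = 49.
Since AC² = 305 < 298 + 49 = 347, the triangle is acute, so the smallest enclosing circle is the circumcircle.
Circumcentre = (-3.5, -5/34), r² = 45445/578.
Diameter = 2r = 2√(45445/578) ≈ 17.73.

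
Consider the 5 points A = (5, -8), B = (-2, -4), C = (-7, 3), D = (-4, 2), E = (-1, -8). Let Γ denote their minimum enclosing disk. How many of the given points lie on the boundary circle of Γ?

2

By Welzl's lemma the MEC is supported by two points (diametrically opposite) or three points (on a circumcircle).
The farthest pair is A–C with squared distance 265. The circle on this segment as diameter has centre (-1, -2.5) and r² = 265/4 = 66.25.
Check B: distance² to centre = 3.25 ≤ 66.25, so it lies inside.
All remaining points lie in this disk, and no smaller disk contains both endpoints, so this is the minimum enclosing circle.
The points at distance exactly r from the centre are A, C — 2 points.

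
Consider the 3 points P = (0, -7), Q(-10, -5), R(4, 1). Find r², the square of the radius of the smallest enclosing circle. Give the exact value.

Side lengths²: PQ² = 104, PR² = 80, QR² = 232.
Since QR² = 232 ≥ 104 + 80 = 184, the angle opposite QR is not acute, so the smallest enclosing circle has QR as diameter.
Centre = midpoint of QR = (-3, -2), r² = 232/4 = 58.

58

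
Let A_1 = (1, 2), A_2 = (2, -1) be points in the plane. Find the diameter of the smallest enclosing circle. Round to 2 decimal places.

The smallest circle enclosing two points has them as diameter endpoints.
Centre = midpoint = (1.5, 0.5); r² = |A_1A_2|²/4 = 10/4 = 2.5.
Diameter = 2r = 2√(2.5) ≈ 3.16.

3.16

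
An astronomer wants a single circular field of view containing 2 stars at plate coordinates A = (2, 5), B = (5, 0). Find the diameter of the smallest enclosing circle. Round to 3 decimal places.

The smallest circle enclosing two points has them as diameter endpoints.
Centre = midpoint = (3.5, 2.5); r² = |AB|²/4 = 34/4 = 8.5.
Diameter = 2r = 2√(8.5) ≈ 5.831.

5.831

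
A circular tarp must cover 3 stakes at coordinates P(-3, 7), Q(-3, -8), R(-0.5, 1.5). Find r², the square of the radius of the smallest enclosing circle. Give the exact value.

Side lengths²: PQ² = 225, PR² = 36.5, QR² = 96.5.
Since PQ² = 225 ≥ 96.5 + 36.5 = 133, the angle opposite PQ is not acute, so the smallest enclosing circle has PQ as diameter.
Centre = midpoint of PQ = (-3, -0.5), r² = 225/4 = 56.25.

56.25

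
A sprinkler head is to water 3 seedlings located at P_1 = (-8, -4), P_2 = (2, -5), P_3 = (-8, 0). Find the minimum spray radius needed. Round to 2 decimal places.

Side lengths²: P_1P_2² = 101, P_1P_3² = 16, P_2P_3² = 125.
Since P_2P_3² = 125 ≥ 101 + 16 = 117, the angle opposite P_2P_3 is not acute, so the smallest enclosing circle has P_2P_3 as diameter.
Centre = midpoint of P_2P_3 = (-3, -2.5), r² = 125/4 = 31.25.
r = √(31.25) ≈ 5.59.

5.59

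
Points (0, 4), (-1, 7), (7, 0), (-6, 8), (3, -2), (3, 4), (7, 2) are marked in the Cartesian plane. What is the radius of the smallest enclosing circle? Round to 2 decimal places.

The minimum enclosing circle of a finite set is fixed by two of the points (as a diameter) or three (as a circumcircle).
The farthest pair is (7, 0)–(-6, 8) with squared distance 233. The circle on this segment as diameter has centre (0.5, 4) and r² = 233/4 = 58.25.
Check (0, 4): distance² to centre = 0.25 ≤ 58.25, so it lies inside.
All remaining points lie in this disk, and no smaller disk contains both endpoints, so this is the minimum enclosing circle.
r = √(58.25) ≈ 7.63.

7.63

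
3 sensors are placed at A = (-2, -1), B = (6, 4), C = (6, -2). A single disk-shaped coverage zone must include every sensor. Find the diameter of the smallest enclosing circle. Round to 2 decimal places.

9.51

Side lengths²: AB² = 89, AC² = 65, BC² = 36.
Since AB² = 89 < 65 + 36 = 101, the triangle is acute, so the smallest enclosing circle is the circumcircle.
Circumcentre = (2.3125, 1), r² = 22.59765625.
Diameter = 2r = 2√(22.59765625) ≈ 9.51.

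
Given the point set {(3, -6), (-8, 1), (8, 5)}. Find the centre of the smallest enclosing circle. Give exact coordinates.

(11/39, 73/39)

Call the three points A, B, C in the order given.
Side lengths²: AB² = 170, AC² = 146, BC² = 272.
Since BC² = 272 < 170 + 146 = 316, the triangle is acute, so the smallest enclosing circle is the circumcircle.
Circumcentre = (11/39, 73/39), r² = 105485/1521.
Centre = (11/39, 73/39).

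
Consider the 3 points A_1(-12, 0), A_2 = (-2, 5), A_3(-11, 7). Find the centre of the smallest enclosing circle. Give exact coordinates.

Side lengths²: A_1A_2² = 125, A_1A_3² = 50, A_2A_3² = 85.
Since A_1A_2² = 125 < 85 + 50 = 135, the triangle is acute, so the smallest enclosing circle is the circumcircle.
Circumcentre = (-187/26, 75/26), r² = 10625/338.
Centre = (-187/26, 75/26).

(-187/26, 75/26)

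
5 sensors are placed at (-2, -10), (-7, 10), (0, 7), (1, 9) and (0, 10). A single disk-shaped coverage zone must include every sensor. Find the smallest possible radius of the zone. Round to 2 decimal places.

By Welzl's lemma the MEC is supported by two points (diametrically opposite) or three points (on a circumcircle).
The minimum enclosing circle is determined by three boundary points: (-2, -10), (-7, 10), (0, 10).
Their circumcentre is (-3.5, 0.25) with r² = 107.3125.
The farthest remaining point (1, 9) is at distance² 96.8125 ≤ 107.3125.
r = √(107.3125) ≈ 10.36.

10.36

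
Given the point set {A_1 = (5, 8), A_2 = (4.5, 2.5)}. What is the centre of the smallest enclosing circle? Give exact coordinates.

The smallest circle enclosing two points has them as diameter endpoints.
Centre = midpoint = (4.75, 5.25); r² = |A_1A_2|²/4 = 30.5/4 = 7.625.
Centre = (4.75, 5.25).

(4.75, 5.25)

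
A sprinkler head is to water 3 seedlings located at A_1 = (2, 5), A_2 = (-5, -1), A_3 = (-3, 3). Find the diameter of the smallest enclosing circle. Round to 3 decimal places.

Side lengths²: A_1A_2² = 85, A_1A_3² = 29, A_2A_3² = 20.
Since A_1A_2² = 85 ≥ 29 + 20 = 49, the angle opposite A_1A_2 is not acute, so the smallest enclosing circle has A_1A_2 as diameter.
Centre = midpoint of A_1A_2 = (-1.5, 2), r² = 85/4 = 21.25.
Diameter = 2r = 2√(21.25) ≈ 9.220.

9.220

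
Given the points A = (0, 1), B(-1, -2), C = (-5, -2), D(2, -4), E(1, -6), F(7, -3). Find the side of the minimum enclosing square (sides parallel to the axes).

12

The bounding box has width 12 and height 7.
An axis-aligned square enclosing the set must have side ≥ max(width, height).
So the minimum side is max(12, 7) = 12.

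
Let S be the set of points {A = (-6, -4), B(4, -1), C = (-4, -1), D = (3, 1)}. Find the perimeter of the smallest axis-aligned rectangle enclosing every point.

Width = max x − min x = 4 − (-6) = 10.
Height = max y − min y = 1 − (-4) = 5.
Perimeter = 2(10 + 5) = 30.

30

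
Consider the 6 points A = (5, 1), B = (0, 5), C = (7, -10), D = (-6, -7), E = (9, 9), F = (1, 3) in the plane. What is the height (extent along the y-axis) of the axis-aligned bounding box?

19

max y = 9, min y = -10, so height = 19.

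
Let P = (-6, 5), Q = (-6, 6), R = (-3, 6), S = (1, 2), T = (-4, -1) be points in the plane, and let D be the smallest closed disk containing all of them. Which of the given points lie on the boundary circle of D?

A smallest enclosing disk is always determined by at most three of the input points on its boundary.
The minimum enclosing circle is determined by three boundary points: Q, S, T.
Their circumcentre is (-249/82, 251/82) with r² = 58565/3362.
The farthest remaining point P is at distance² 42165/3362 ≤ 58565/3362.
The points at distance exactly r from the centre are Q, S, T — 3 points.

Q, S, T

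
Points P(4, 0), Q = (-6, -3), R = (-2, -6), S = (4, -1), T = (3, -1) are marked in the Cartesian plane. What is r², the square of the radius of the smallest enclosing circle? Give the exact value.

The farthest pair is P–Q with squared distance 109. The circle on this segment as diameter has centre (-1, -1.5) and r² = 109/4 = 27.25.
Check R: distance² to centre = 21.25 ≤ 27.25, so it lies inside.
All remaining points lie in this disk, and no smaller disk contains both endpoints, so this is the minimum enclosing circle.

27.25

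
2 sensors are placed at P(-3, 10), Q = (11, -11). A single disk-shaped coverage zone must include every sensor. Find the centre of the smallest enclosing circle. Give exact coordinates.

(4, -0.5)

The smallest circle enclosing two points has them as diameter endpoints.
Centre = midpoint = (4, -0.5); r² = |PQ|²/4 = 637/4 = 159.25.
Centre = (4, -0.5).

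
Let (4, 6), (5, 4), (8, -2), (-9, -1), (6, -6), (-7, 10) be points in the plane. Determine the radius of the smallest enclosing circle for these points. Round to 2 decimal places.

The minimum enclosing circle of a finite set is fixed by two of the points (as a diameter) or three (as a circumcircle).
The farthest pair is (6, -6)–(-7, 10) with squared distance 425. The circle on this segment as diameter has centre (-0.5, 2) and r² = 425/4 = 106.25.
Check (4, 6): distance² to centre = 36.25 ≤ 106.25, so it lies inside.
All remaining points lie in this disk, and no smaller disk contains both endpoints, so this is the minimum enclosing circle.
r = √(106.25) ≈ 10.31.

10.31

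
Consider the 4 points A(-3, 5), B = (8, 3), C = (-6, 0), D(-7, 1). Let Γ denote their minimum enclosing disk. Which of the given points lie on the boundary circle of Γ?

B, D

By Welzl's lemma the MEC is supported by two points (diametrically opposite) or three points (on a circumcircle).
The farthest pair is B–D with squared distance 229. The circle on this segment as diameter has centre (0.5, 2) and r² = 229/4 = 57.25.
Check A: distance² to centre = 21.25 ≤ 57.25, so it lies inside.
All remaining points lie in this disk, and no smaller disk contains both endpoints, so this is the minimum enclosing circle.
The points at distance exactly r from the centre are B, D — 2 points.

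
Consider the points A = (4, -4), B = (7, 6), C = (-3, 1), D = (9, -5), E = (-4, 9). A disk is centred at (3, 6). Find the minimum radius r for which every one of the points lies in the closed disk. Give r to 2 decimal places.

12.53

The required radius is the distance from (3, 6) to the farthest point.
Squared distances: 101, 16, 61, 157, 58.
Maximum is 157, attained at D.
r = √157 ≈ 12.53.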